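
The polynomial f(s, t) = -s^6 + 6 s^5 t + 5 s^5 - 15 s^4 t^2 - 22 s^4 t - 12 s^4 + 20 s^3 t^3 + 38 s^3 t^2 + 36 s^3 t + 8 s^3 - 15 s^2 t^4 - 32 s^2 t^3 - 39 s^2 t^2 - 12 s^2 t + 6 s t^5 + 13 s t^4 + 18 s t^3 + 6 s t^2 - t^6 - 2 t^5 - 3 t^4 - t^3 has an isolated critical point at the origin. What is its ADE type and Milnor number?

Type E_8, Milnor number mu = 8.

The Hessian of f at 0 is [[0, 0], [0, 0]] with rank 0, so corank 2. A Groebner basis of the Jacobian ideal J(f) in C{s,t} is {20*s^2 + s*t^3 - 5*s*t^2 - 20*s*t + 5*t^3/2 + 5*t^2, 32*s^2 - 8*s*t^2 - 32*s*t + t^4 + 4*t^3 + 8*t^2, s^3 + 3*s^2/2 - 9*s*t^2/8 - 3*s*t/2 + 7*t^3/16 + 3*t^2/8, s^2*t + s^2 - 5*s*t^2/4 - s*t + 3*t^3/8 + t^2/4}; counting standard monomials gives mu = 8. Corank 2; j^3 = (2*s - t)^3 is a perfect cube, so E-series; the 5-jet and mu = 8 give E_8.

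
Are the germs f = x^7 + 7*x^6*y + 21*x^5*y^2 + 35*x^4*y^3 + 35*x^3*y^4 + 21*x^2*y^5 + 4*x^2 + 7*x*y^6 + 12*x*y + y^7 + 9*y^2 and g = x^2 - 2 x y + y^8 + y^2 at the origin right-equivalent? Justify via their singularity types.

No.

The Hessian of f at 0 has rank 1. Corank 1: A-series; mu = 6 gives A_6. The Hessian of g at 0 has rank 1. Corank 1: A-series; mu = 7 gives A_7. f is A_6 but g is A_7, hence not right-equivalent.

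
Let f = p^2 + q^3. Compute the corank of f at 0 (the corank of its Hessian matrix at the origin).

1

Hessian at 0 has rank 1.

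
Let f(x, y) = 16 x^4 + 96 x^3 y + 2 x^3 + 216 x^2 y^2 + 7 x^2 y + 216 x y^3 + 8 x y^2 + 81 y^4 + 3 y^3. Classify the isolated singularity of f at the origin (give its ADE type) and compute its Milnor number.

Type D_5, Milnor number mu = 5.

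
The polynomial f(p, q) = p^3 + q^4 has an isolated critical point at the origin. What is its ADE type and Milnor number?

Type E_{6}, Milnor number mu = 6.

The Hessian of f at 0 has rank 0. Corank 2; j^3 = p^3 is a perfect cube, so E-series; the 4-jet and mu = 6 give E_6.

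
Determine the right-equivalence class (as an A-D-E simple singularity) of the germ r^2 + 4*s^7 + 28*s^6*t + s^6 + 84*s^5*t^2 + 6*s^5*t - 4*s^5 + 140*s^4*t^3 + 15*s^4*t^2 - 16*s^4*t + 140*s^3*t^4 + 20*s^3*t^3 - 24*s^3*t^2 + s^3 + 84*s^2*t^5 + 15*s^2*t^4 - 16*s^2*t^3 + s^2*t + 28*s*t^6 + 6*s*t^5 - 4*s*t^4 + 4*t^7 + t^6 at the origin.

D_{7}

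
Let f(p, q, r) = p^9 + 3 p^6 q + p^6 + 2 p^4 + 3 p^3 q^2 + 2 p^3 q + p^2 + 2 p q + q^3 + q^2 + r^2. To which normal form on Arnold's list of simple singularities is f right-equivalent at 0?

The Hessian of f at 0 is [[2, 2, 0], [2, 2, 0], [0, 0, 2]] with rank 2, so corank 1. A Groebner basis of the Jacobian ideal J(f) in C{p,q,r} is {q^2, p + q, r}; counting standard monomials gives mu = 2. Corank 1: A-series; mu = 2 gives A_2.

A2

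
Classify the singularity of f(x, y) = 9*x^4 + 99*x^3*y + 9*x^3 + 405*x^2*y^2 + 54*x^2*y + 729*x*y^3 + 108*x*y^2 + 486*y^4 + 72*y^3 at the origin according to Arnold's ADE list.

E_{7}

The Hessian of f at 0 is [[0, 0], [0, 0]] with rank 0, so corank 2. A Groebner basis of the Jacobian ideal J(f) in C{x,y} is {3*x^2 + 12*x*y + y^4 + y^3 + 12*y^2, x^3 + 30*x^2 + 120*x*y + 18*y^3 + 120*y^2, x^2*y - 9*x^2 - 36*x*y - 7*y^3 - 36*y^2, 2*x^2 + x*y^2 + 8*x*y + 8*y^3/3 + 8*y^2}; counting standard monomials gives mu = 7. Corank 2; j^3 = 9*(x + 2*y)^3 is a perfect cube, so E-series; the 4-jet and mu = 7 give E_7.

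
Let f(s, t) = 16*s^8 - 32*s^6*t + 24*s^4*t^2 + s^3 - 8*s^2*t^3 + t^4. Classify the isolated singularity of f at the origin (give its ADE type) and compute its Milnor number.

Type E_{6}, Milnor number mu = 6.

The Hessian of f at 0 has rank 0. Corank 2; j^3 = s^3 is a perfect cube, so E-series; the 4-jet and mu = 6 give E_6.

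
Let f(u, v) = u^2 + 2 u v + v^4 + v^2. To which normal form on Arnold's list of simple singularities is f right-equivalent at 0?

A_3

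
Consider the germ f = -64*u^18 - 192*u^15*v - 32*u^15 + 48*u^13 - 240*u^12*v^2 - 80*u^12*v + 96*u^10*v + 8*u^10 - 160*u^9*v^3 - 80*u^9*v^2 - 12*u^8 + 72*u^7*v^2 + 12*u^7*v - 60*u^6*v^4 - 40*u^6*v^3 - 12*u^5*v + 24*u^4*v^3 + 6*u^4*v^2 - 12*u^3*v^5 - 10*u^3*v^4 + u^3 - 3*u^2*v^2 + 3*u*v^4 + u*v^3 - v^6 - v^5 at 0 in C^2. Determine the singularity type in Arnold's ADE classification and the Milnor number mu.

Type E_{7}, Milnor number mu = 7.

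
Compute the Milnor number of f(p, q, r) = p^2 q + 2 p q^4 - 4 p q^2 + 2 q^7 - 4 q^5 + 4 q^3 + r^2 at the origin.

8

The Hessian of f at 0 is [[0, 0, 0], [0, 0, 0], [0, 0, 2]] with rank 1, so corank 2. A Groebner basis of the Jacobian ideal J(f) in C{p,q,r} is {-p^2/6 + p*q^3 + 8*p*q/3 - 14*q^2/3, p*q + q^4 - 2*q^2, p^3 - 12*p*q^2 + 16*q^3, p^2*q - 4*p*q^2 + 4*q^3, r}; counting standard monomials gives mu = 8. Corank 2; j^3 = q*(p - 2*q)^2 has shape L^2 M (L != M), so D-series; mu = 8 gives D_8.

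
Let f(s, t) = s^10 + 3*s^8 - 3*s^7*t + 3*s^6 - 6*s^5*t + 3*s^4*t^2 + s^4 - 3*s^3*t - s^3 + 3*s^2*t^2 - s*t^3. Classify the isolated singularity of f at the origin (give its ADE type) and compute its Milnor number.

The Hessian of f at 0 is [[0, 0], [0, 0]] with rank 0, so corank 2. A Groebner basis of the Jacobian ideal J(f) in C{s,t} is {3*s^2 + t^4 + t^3, s^3, s^2*t - s^2 - t^3/3, -2*s^2 + s*t^2 - 2*t^3/3}; counting standard monomials gives mu = 7. Corank 2; j^3 = -s^3 is a perfect cube, so E-series; the 4-jet and mu = 7 give E_7.

Type E7, Milnor number mu = 7.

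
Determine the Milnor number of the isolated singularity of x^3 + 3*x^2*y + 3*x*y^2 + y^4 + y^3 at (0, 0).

6

The Hessian of f at 0 has rank 0. Corank 2; j^3 = (x + y)^3 is a perfect cube, so E-series; the 4-jet and mu = 6 give E_6.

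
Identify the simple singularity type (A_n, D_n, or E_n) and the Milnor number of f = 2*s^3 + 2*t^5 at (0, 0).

The Hessian of f at 0 has rank 0. Corank 2; j^3 = 2*s^3 is a perfect cube, so E-series; the 5-jet and mu = 8 give E_8.

Type E_{8}, Milnor number mu = 8.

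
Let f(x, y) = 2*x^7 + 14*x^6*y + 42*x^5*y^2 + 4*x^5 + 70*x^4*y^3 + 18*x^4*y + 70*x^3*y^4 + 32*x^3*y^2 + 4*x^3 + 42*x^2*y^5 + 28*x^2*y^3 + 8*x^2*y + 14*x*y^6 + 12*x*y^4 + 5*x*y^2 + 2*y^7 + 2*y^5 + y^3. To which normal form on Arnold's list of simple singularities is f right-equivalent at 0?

D_{8}

The Hessian of f at 0 is [[0, 0], [0, 0]] with rank 0, so corank 2. A Groebner basis of the Jacobian ideal J(f) in C{x,y} is {-88*x^2/3 + x*y^3 - 112*x*y/3 - 34*y^2/3, 160*x^2/3 + 208*x*y/3 + y^4 + 64*y^2/3, x^3 - 3*x*y^2/4 - y^3/4, x^2*y + x*y^2 + y^3/4}; counting standard monomials gives mu = 8. Corank 2; j^3 = (x + y)*(2*x + y)^2 has shape L^2 M (L != M), so D-series; mu = 8 gives D_8.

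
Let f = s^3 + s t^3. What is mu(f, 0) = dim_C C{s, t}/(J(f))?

The Hessian of f at 0 has rank 0. Corank 2; j^3 = s^3 is a perfect cube, so E-series; the 4-jet and mu = 7 give E_7.

7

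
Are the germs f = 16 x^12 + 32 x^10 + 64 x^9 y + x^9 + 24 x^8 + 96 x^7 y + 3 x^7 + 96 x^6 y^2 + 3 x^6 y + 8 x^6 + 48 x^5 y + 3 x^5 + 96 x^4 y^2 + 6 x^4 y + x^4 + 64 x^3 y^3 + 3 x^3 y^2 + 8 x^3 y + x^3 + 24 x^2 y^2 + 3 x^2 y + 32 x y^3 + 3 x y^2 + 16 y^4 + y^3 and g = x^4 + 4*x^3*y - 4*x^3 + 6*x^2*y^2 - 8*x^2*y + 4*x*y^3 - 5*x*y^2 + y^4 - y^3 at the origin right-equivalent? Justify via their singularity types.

The Hessian of f at 0 is [[0, 0], [0, 0]] with rank 0, so corank 2. A Groebner basis of the Jacobian ideal J(f) in C{x,y} is {y^4, x*y^2 + 4*y^3/3, x^2 + 2*x*y + y^2}; counting standard monomials gives mu = 6. Corank 2; j^3 = (x + y)^3 is a perfect cube, so E-series; the 4-jet and mu = 6 give E_6. The Hessian of g at 0 is [[0, 0], [0, 0]] with rank 0, so corank 2. A Groebner basis of the Jacobian ideal J(g) in C{x,y} is {x*y^2 - 2*x*y - y^2, 4*x*y + y^3 + 2*y^2, x^2 + 3*x*y/2 + y^2/2}; counting standard monomials gives mu = 5. Corank 2; j^3 = -(x + y)*(2*x + y)^2 has shape L^2 M (L != M), so D-series; mu = 5 gives D_5. f is E_6 but g is D_5, hence not right-equivalent.

No.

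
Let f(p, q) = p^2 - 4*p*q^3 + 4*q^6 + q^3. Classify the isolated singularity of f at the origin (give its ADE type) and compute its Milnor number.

Type A_2, Milnor number mu = 2.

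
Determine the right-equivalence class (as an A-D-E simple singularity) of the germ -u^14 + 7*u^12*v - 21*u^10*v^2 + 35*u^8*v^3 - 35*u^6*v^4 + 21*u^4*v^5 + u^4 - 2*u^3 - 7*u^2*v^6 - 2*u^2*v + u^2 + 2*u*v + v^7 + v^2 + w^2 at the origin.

A_{6}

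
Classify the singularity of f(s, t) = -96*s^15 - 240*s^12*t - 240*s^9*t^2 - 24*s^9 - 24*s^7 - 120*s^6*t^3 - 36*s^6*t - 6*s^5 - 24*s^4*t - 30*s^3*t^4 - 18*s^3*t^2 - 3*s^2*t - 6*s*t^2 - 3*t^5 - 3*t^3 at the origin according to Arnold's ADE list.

D6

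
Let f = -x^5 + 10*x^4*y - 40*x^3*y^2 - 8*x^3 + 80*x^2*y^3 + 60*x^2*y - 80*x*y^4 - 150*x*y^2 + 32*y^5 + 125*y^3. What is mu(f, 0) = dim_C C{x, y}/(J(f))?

8

The Hessian of f at 0 has rank 0. Corank 2; j^3 = -(2*x - 5*y)^3 is a perfect cube, so E-series; the 5-jet and mu = 8 give E_8.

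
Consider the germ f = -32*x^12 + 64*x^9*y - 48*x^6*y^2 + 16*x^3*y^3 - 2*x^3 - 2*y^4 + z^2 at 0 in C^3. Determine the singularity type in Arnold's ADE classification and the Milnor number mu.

Type E_{6}, Milnor number mu = 6.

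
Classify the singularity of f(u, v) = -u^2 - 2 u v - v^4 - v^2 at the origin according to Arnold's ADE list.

A_{3}

The Hessian of f at 0 has rank 1. Corank 1: A-series; mu = 3 gives A_3.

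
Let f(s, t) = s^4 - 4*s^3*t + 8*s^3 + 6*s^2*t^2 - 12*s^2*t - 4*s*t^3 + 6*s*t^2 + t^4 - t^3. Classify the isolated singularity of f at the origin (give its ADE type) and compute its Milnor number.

The Hessian of f at 0 has rank 0. Corank 2; j^3 = (2*s - t)^3 is a perfect cube, so E-series; the 4-jet and mu = 6 give E_6.

Type E_6, Milnor number mu = 6.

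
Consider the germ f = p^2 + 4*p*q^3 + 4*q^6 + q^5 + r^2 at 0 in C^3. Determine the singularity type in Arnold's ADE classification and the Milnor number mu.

Type A_{4}, Milnor number mu = 4.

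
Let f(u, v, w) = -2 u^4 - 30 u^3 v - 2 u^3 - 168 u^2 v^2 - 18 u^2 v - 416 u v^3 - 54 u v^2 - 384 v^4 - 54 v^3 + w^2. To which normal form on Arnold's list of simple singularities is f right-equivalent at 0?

The Hessian of f at 0 has rank 1. Corank 2; j^3 = -2*(u + 3*v)^3 is a perfect cube, so E-series; the 4-jet and mu = 7 give E_7.

E7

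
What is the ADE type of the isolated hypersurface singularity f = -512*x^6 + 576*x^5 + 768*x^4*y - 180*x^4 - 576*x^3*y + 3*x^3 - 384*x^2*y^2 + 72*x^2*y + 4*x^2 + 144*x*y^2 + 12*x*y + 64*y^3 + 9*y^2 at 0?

A_2

The Hessian of f at 0 is [[8, 12], [12, 18]] with rank 1, so corank 1. A Groebner basis of the Jacobian ideal J(f) in C{x,y} is {y^2, x + 3*y/2}; counting standard monomials gives mu = 2. Corank 1: A-series; mu = 2 gives A_2.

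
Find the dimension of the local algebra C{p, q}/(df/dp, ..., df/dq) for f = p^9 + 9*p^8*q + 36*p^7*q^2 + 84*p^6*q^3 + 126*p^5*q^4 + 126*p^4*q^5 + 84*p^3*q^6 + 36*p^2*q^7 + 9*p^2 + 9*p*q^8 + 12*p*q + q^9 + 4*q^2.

8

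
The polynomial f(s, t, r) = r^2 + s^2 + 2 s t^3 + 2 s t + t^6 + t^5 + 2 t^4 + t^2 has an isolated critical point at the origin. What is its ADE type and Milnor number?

Type A_{4}, Milnor number mu = 4.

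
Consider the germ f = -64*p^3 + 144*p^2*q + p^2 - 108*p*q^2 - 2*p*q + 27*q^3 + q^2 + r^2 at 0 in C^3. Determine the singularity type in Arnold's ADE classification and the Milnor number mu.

Type A2, Milnor number mu = 2.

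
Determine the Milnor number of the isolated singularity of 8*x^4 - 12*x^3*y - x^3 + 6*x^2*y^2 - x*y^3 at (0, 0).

7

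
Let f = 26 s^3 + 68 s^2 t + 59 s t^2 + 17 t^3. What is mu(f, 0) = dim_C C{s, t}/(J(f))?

4

The Hessian of f at 0 has rank 0. Corank 2; j^3 = (s + t)*(26*s^2 + 42*s*t + 17*t^2) splits into three distinct lines over C (the quadratic factor has nonzero discriminant), so D_4.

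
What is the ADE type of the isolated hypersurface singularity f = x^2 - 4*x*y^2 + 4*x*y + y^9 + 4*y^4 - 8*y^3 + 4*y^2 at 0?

A8

The Hessian of f at 0 has rank 1. Corank 1: A-series; mu = 8 gives A_8.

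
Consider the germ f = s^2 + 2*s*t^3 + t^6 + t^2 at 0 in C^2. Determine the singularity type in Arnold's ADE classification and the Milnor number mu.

The Hessian of f at 0 has rank 2. Corank 0: nondegenerate Morse point, so A_1.

Type A1, Milnor number mu = 1.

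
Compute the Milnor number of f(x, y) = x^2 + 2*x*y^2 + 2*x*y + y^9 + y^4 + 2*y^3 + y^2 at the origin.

The Hessian of f at 0 is [[2, 2], [2, 2]] with rank 1, so corank 1. A Groebner basis of the Jacobian ideal J(f) in C{x,y} is {x^4 + 4*x^3*y - 6*x^3 - 10*x^2*y + 5*x^2 + 6*x*y - x - y, x + y^2 + y}; counting standard monomials gives mu = 8. Corank 1: A-series; mu = 8 gives A_8.

8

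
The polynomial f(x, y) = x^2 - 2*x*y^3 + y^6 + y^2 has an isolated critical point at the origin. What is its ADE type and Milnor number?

Type A1, Milnor number mu = 1.

The Hessian of f at 0 has rank 2. Corank 0: nondegenerate Morse point, so A_1.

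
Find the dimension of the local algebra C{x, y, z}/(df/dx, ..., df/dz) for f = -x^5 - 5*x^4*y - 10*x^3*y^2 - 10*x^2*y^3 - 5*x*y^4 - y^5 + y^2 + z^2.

The Hessian of f at 0 has rank 2. Corank 1: A-series; mu = 4 gives A_4.

4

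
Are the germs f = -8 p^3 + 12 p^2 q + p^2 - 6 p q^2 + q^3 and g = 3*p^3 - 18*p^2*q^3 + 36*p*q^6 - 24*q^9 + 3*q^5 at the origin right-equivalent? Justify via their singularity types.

No.

The Hessian of f at 0 has rank 1. Corank 1: A-series; mu = 2 gives A_2. The Hessian of g at 0 has rank 0. Corank 2; j^3 = 3*p^3 is a perfect cube, so E-series; the 5-jet and mu = 8 give E_8. f is A_2 but g is E_8, hence not right-equivalent.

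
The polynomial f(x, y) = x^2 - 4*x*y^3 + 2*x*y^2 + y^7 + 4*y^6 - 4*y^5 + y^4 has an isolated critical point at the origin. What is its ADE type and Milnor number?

The Hessian of f at 0 is [[2, 0], [0, 0]] with rank 1, so corank 1. A Groebner basis of the Jacobian ideal J(f) in C{x,y} is {x^3, x^2*y + x^2/4 - x*y/8 - x/16 - y^2/16, x^2/2 + x*y^2 + x*y/4 + x/8 + y^2/8, -x/2 + y^3 - y^2/2}; counting standard monomials gives mu = 6. Corank 1: A-series; mu = 6 gives A_6.

Type A_{6}, Milnor number mu = 6.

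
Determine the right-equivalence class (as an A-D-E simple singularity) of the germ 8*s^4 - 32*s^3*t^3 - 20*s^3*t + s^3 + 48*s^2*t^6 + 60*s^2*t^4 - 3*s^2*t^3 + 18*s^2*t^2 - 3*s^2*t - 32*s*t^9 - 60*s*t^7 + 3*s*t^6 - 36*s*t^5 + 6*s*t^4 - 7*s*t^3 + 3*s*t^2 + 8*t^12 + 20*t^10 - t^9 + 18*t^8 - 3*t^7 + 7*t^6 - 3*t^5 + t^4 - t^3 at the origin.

E_7

The Hessian of f at 0 has rank 0. Corank 2; j^3 = (s - t)^3 is a perfect cube, so E-series; the 4-jet and mu = 7 give E_7.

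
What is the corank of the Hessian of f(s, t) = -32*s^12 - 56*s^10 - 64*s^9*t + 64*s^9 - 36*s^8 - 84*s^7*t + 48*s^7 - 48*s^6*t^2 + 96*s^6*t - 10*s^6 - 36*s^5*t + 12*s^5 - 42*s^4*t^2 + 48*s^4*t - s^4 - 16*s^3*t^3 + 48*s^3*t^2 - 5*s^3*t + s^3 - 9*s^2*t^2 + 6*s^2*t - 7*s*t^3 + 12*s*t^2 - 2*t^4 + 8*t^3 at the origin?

The Hessian at 0 is [[0, 0], [0, 0]] of rank 0; hence corank 2.

2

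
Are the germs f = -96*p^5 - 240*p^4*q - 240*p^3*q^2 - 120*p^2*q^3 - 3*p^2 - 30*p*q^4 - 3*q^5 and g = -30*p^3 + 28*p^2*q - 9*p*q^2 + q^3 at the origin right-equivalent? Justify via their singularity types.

The Hessian of f at 0 is [[-6, 0], [0, 0]] with rank 1, so corank 1. A Groebner basis of the Jacobian ideal J(f) in C{p,q} is {q^4, p}; counting standard monomials gives mu = 4. Corank 1: A-series; mu = 4 gives A_4. The Hessian of g at 0 is [[0, 0], [0, 0]] with rank 0, so corank 2. A Groebner basis of the Jacobian ideal J(g) in C{p,q} is {q^3, p^2 - 3*q^2/26, p*q - 9*q^2/26}; counting standard monomials gives mu = 4. Corank 2; j^3 = -(3*p - q)*(10*p^2 - 6*p*q + q^2) splits into three distinct lines over C (the quadratic factor has nonzero discriminant), so D_4. f is A_4 but g is D_4, hence not right-equivalent.

No.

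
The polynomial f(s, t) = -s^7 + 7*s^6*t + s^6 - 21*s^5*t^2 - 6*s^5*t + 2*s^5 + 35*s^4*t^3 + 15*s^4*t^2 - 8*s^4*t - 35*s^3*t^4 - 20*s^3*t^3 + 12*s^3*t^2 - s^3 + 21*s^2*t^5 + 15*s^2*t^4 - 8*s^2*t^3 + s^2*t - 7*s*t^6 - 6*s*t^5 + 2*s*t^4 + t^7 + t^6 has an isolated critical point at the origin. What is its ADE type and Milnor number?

The Hessian of f at 0 is [[0, 0], [0, 0]] with rank 0, so corank 2. A Groebner basis of the Jacobian ideal J(f) in C{s,t} is {-s^2 + s*t + t^4, s^3, s^2*t, -s^2/6 + s*t^2}; counting standard monomials gives mu = 7. Corank 2; j^3 = -s^2*(s - t) has shape L^2 M (L != M), so D-series; mu = 7 gives D_7.

Type D7, Milnor number mu = 7.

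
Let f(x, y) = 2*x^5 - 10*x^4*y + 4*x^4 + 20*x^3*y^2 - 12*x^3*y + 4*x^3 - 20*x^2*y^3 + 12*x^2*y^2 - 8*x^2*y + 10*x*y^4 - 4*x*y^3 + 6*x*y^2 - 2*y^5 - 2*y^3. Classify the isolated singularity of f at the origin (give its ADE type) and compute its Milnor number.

The Hessian of f at 0 has rank 0. Corank 2; j^3 = 2*(x - y)*(2*x^2 - 2*x*y + y^2) splits into three distinct lines over C (the quadratic factor has nonzero discriminant), so D_4.

Type D_{4}, Milnor number mu = 4.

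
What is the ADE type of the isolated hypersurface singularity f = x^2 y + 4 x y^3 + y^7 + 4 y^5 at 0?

D8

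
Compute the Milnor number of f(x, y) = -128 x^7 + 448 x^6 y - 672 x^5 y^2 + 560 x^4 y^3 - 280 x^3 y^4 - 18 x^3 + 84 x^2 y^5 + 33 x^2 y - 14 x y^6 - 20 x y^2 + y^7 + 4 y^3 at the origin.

The Hessian of f at 0 is [[0, 0], [0, 0]] with rank 0, so corank 2. A Groebner basis of the Jacobian ideal J(f) in C{x,y} is {-2187*x*y/14 + y^6 + 729*y^2/7, x*y^2 - 2*y^3/3, x^2 - 7*x*y/6 + y^2/3}; counting standard monomials gives mu = 8. Corank 2; j^3 = -(2*x - y)*(3*x - 2*y)^2 has shape L^2 M (L != M), so D-series; mu = 8 gives D_8.

8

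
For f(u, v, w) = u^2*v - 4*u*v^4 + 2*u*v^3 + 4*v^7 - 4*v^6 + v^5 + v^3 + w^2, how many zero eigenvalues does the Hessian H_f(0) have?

2

Hessian at 0 has rank 1.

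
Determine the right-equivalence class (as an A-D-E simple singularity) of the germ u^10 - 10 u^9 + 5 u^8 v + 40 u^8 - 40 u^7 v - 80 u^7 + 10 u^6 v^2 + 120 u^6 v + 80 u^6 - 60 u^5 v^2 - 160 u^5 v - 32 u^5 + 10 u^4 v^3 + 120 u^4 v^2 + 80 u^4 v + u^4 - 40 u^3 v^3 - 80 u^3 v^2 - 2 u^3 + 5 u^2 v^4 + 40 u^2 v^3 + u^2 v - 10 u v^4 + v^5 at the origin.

The Hessian of f at 0 has rank 0. Corank 2; j^3 = -u^2*(2*u - v) has shape L^2 M (L != M), so D-series; mu = 6 gives D_6.

D_6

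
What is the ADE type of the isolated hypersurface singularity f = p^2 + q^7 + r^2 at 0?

The Hessian of f at 0 has rank 2. Corank 1: A-series; mu = 6 gives A_6.

A6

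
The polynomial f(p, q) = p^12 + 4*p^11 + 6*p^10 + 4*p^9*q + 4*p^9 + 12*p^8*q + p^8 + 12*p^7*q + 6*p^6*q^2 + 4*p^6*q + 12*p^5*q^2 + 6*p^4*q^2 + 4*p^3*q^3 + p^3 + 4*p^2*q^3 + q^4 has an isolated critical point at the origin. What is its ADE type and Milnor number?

Type E6, Milnor number mu = 6.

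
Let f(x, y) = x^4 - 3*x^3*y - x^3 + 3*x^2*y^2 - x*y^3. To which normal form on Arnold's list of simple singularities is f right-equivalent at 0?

The Hessian of f at 0 has rank 0. Corank 2; j^3 = -x^3 is a perfect cube, so E-series; the 4-jet and mu = 7 give E_7.

E_7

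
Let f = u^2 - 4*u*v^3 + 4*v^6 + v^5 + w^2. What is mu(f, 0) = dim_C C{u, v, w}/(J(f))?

The Hessian of f at 0 has rank 2. Corank 1: A-series; mu = 4 gives A_4.

4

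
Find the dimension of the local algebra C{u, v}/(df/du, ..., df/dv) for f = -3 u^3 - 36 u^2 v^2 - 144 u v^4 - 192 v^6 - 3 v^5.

8

The Hessian of f at 0 has rank 0. Corank 2; j^3 = -3*u^3 is a perfect cube, so E-series; the 5-jet and mu = 8 give E_8.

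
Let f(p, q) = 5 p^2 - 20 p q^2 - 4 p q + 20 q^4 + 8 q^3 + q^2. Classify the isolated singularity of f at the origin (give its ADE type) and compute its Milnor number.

Type A_{1}, Milnor number mu = 1.

The Hessian of f at 0 has rank 2. Corank 0: nondegenerate Morse point, so A_1.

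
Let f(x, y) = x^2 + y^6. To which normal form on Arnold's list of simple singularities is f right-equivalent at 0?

The Hessian of f at 0 is [[2, 0], [0, 0]] with rank 1, so corank 1. A Groebner basis of the Jacobian ideal J(f) in C{x,y} is {y^5, x}; counting standard monomials gives mu = 5. Corank 1: A-series; mu = 5 gives A_5.

A_{5}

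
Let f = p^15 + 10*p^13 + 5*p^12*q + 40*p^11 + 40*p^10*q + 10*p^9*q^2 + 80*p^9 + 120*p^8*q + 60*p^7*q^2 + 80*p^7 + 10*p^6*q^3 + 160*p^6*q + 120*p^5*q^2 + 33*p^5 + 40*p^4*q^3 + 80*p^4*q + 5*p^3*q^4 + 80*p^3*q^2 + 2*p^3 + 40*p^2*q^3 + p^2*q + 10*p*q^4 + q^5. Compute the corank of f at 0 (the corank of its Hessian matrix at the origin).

Hessian at 0 has rank 0.

2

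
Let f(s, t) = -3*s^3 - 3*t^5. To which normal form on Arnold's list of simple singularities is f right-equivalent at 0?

E_{8}

The Hessian of f at 0 has rank 0. Corank 2; j^3 = -3*s^3 is a perfect cube, so E-series; the 5-jet and mu = 8 give E_8.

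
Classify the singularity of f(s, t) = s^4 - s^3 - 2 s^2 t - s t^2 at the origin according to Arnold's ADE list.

D5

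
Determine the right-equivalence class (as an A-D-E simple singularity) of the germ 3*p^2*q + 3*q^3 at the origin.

D_4

The Hessian of f at 0 is [[0, 0], [0, 0]] with rank 0, so corank 2. A Groebner basis of the Jacobian ideal J(f) in C{p,q} is {q^3, p^2 + 3*q^2, p*q}; counting standard monomials gives mu = 4. Corank 2; j^3 = 3*q*(p^2 + q^2) splits into three distinct lines over C (the quadratic factor has nonzero discriminant), so D_4.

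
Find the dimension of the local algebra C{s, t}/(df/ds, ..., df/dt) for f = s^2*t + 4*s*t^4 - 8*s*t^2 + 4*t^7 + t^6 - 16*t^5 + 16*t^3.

7

The Hessian of f at 0 has rank 0. Corank 2; j^3 = t*(s - 4*t)^2 has shape L^2 M (L != M), so D-series; mu = 7 gives D_7.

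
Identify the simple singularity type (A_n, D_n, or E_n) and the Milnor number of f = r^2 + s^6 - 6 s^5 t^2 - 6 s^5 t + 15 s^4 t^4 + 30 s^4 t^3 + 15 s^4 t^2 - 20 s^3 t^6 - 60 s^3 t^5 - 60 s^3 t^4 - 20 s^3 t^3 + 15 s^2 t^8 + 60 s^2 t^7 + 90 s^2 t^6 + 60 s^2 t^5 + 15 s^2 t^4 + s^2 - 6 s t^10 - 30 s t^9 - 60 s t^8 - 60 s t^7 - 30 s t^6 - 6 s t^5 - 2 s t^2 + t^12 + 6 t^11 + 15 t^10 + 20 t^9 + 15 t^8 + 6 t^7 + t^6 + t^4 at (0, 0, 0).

Type A_5, Milnor number mu = 5.

The Hessian of f at 0 has rank 2. Corank 1: A-series; mu = 5 gives A_5.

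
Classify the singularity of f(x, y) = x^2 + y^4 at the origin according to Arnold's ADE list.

The Hessian of f at 0 has rank 1. Corank 1: A-series; mu = 3 gives A_3.

A_{3}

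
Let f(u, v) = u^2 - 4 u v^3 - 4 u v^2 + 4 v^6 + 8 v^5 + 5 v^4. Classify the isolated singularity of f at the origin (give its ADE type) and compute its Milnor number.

Type A_3, Milnor number mu = 3.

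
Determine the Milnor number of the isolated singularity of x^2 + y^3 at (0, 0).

The Hessian of f at 0 is [[2, 0], [0, 0]] with rank 1, so corank 1. A Groebner basis of the Jacobian ideal J(f) in C{x,y} is {y^2, x}; counting standard monomials gives mu = 2. Corank 1: A-series; mu = 2 gives A_2.

2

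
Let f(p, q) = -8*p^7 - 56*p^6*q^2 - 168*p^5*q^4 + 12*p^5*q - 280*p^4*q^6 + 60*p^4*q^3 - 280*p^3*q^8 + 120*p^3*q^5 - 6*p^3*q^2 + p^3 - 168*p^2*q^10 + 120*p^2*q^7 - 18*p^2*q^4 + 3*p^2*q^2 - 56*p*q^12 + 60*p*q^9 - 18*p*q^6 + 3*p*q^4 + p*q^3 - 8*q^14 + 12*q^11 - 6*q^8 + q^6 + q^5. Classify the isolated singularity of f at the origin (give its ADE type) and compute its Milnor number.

The Hessian of f at 0 has rank 0. Corank 2; j^3 = p^3 is a perfect cube, so E-series; the 4-jet and mu = 7 give E_7.

Type E_{7}, Milnor number mu = 7.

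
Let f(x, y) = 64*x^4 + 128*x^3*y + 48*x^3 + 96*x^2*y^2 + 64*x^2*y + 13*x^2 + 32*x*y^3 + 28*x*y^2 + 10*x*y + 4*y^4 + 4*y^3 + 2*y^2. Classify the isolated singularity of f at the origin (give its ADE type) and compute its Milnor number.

Type A_1, Milnor number mu = 1.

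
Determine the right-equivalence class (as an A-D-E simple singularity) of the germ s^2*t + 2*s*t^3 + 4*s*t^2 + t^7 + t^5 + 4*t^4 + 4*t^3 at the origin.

D8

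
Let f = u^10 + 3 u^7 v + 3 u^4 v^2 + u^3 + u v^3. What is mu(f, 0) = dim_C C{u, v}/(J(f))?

7

The Hessian of f at 0 has rank 0. Corank 2; j^3 = u^3 is a perfect cube, so E-series; the 4-jet and mu = 7 give E_7.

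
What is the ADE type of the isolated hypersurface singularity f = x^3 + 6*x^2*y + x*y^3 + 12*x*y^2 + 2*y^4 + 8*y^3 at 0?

E_7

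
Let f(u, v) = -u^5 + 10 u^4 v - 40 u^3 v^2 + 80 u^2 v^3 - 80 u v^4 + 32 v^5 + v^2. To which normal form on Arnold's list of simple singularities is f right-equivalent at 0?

The Hessian of f at 0 has rank 1. Corank 1: A-series; mu = 4 gives A_4.

A4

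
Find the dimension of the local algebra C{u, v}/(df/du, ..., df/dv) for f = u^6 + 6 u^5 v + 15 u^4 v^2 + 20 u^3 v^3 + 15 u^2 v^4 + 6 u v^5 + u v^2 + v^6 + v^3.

7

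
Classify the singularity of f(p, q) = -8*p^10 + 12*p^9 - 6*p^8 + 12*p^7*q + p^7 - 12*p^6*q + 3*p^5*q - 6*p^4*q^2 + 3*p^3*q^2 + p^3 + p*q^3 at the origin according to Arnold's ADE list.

E7

The Hessian of f at 0 has rank 0. Corank 2; j^3 = p^3 is a perfect cube, so E-series; the 4-jet and mu = 7 give E_7.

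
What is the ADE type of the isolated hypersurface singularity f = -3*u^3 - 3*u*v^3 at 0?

E_{7}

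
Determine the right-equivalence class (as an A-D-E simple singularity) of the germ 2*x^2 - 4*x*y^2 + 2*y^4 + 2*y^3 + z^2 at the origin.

A_{2}

The Hessian of f at 0 is [[4, 0, 0], [0, 0, 0], [0, 0, 2]] with rank 2, so corank 1. A Groebner basis of the Jacobian ideal J(f) in C{x,y,z} is {y^2, x, z}; counting standard monomials gives mu = 2. Corank 1: A-series; mu = 2 gives A_2.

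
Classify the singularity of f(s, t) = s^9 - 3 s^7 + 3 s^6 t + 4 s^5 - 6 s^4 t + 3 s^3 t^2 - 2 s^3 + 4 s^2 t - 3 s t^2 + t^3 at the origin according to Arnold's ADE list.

The Hessian of f at 0 has rank 0. Corank 2; j^3 = -(s - t)*(2*s^2 - 2*s*t + t^2) splits into three distinct lines over C (the quadratic factor has nonzero discriminant), so D_4.

D_{4}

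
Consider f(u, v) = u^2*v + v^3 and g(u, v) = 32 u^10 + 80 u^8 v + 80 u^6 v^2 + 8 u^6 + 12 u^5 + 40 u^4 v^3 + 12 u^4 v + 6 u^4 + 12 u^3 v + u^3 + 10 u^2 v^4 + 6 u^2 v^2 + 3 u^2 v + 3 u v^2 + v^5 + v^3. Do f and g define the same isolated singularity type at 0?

No.

The Hessian of f at 0 has rank 0. Corank 2; j^3 = v*(u^2 + v^2) splits into three distinct lines over C (the quadratic factor has nonzero discriminant), so D_4. The Hessian of g at 0 has rank 0. Corank 2; j^3 = (u + v)^3 is a perfect cube, so E-series; the 5-jet and mu = 8 give E_8. f is D_4 but g is E_8, hence not right-equivalent.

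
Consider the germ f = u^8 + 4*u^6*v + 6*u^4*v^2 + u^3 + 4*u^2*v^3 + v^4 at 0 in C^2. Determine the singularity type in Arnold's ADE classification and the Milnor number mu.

The Hessian of f at 0 has rank 0. Corank 2; j^3 = u^3 is a perfect cube, so E-series; the 4-jet and mu = 6 give E_6.

Type E_6, Milnor number mu = 6.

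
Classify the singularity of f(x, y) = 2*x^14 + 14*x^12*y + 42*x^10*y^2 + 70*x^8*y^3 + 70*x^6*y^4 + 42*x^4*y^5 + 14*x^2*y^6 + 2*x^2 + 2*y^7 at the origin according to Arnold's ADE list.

A_{6}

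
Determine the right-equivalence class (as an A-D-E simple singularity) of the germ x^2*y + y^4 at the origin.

D_5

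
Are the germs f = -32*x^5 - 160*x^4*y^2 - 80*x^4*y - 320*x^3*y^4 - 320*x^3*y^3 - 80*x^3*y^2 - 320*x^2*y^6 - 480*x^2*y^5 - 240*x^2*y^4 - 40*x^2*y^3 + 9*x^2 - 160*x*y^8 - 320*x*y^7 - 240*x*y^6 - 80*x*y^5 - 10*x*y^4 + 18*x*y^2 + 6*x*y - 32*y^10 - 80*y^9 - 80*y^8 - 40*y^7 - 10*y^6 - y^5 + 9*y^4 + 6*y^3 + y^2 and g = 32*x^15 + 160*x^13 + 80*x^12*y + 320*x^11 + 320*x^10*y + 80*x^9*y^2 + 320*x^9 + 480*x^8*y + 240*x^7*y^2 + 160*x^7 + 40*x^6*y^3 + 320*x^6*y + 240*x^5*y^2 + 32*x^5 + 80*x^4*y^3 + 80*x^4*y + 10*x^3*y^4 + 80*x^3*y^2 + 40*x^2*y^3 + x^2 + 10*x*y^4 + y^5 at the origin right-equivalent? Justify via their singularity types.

Yes.

The Hessian of f at 0 is [[18, 6], [6, 2]] with rank 1, so corank 1. A Groebner basis of the Jacobian ideal J(f) in C{x,y} is {x^2 + 2*x*y/3 - x/9 - y/27, x + y^2 + y/3}; counting standard monomials gives mu = 4. Corank 1: A-series; mu = 4 gives A_4. The Hessian of g at 0 is [[2, 0], [0, 0]] with rank 1, so corank 1. A Groebner basis of the Jacobian ideal J(g) in C{x,y} is {y^4, x}; counting standard monomials gives mu = 4. Corank 1: A-series; mu = 4 gives A_4. Both have type A_4, hence right-equivalent.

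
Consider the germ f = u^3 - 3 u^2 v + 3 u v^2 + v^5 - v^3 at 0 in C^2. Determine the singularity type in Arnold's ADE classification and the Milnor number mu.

Type E_8, Milnor number mu = 8.

The Hessian of f at 0 is [[0, 0], [0, 0]] with rank 0, so corank 2. A Groebner basis of the Jacobian ideal J(f) in C{u,v} is {v^4, u^2 - 2*u*v + v^2}; counting standard monomials gives mu = 8. Corank 2; j^3 = (u - v)^3 is a perfect cube, so E-series; the 5-jet and mu = 8 give E_8.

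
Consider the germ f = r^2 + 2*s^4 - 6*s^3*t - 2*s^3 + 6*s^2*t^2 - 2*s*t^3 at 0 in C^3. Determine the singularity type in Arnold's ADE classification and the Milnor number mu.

Type E7, Milnor number mu = 7.

The Hessian of f at 0 has rank 1. Corank 2; j^3 = -2*s^3 is a perfect cube, so E-series; the 4-jet and mu = 7 give E_7.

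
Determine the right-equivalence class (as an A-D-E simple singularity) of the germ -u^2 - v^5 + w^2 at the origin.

A4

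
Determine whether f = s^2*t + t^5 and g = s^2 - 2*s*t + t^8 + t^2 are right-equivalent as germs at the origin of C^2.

No.

The Hessian of f at 0 is [[0, 0], [0, 0]] with rank 0, so corank 2. A Groebner basis of the Jacobian ideal J(f) in C{s,t} is {s^2/5 + t^4, s^3, s*t}; counting standard monomials gives mu = 6. Corank 2; j^3 = s^2*t has shape L^2 M (L != M), so D-series; mu = 6 gives D_6. The Hessian of g at 0 is [[2, -2], [-2, 2]] with rank 1, so corank 1. A Groebner basis of the Jacobian ideal J(g) in C{s,t} is {t^7, s - t}; counting standard monomials gives mu = 7. Corank 1: A-series; mu = 7 gives A_7. f is D_6 but g is A_7, hence not right-equivalent.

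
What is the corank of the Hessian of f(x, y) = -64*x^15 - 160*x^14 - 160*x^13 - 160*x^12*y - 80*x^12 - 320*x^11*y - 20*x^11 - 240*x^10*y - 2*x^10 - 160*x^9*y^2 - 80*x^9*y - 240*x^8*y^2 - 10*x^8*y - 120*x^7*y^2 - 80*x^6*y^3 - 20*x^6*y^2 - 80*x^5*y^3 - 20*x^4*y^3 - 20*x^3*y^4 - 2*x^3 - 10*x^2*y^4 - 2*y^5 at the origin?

The Hessian at 0 is [[0, 0], [0, 0]] of rank 0; hence corank 2.

2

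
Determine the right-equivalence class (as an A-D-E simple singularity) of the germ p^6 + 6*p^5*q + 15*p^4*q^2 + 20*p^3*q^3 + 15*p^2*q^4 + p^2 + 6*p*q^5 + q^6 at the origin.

The Hessian of f at 0 has rank 1. Corank 1: A-series; mu = 5 gives A_5.

A_5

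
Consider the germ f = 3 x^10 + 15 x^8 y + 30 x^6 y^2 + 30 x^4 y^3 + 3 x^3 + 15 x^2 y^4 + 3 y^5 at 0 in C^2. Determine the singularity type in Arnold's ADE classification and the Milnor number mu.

Type E8, Milnor number mu = 8.

The Hessian of f at 0 is [[0, 0], [0, 0]] with rank 0, so corank 2. A Groebner basis of the Jacobian ideal J(f) in C{x,y} is {y^4, x^2}; counting standard monomials gives mu = 8. Corank 2; j^3 = 3*x^3 is a perfect cube, so E-series; the 5-jet and mu = 8 give E_8.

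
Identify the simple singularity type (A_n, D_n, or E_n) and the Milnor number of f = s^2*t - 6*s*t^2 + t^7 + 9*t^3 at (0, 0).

Type D8, Milnor number mu = 8.

The Hessian of f at 0 is [[0, 0], [0, 0]] with rank 0, so corank 2. A Groebner basis of the Jacobian ideal J(f) in C{s,t} is {s^2/7 + t^6 - 9*t^2/7, s^3 - 27*t^3, s*t - 3*t^2}; counting standard monomials gives mu = 8. Corank 2; j^3 = t*(s - 3*t)^2 has shape L^2 M (L != M), so D-series; mu = 8 gives D_8.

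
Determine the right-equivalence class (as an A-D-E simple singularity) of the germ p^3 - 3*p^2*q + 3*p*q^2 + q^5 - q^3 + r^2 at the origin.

E8

The Hessian of f at 0 has rank 1. Corank 2; j^3 = (p - q)^3 is a perfect cube, so E-series; the 5-jet and mu = 8 give E_8.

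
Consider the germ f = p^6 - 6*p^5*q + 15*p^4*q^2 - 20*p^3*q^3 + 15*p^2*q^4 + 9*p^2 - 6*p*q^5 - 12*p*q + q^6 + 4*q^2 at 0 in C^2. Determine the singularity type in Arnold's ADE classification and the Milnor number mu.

The Hessian of f at 0 has rank 1. Corank 1: A-series; mu = 5 gives A_5.

Type A_5, Milnor number mu = 5.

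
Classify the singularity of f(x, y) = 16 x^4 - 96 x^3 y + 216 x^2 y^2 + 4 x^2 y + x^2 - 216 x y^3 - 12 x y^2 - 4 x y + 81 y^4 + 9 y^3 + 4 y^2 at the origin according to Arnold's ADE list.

A2

The Hessian of f at 0 has rank 1. Corank 1: A-series; mu = 2 gives A_2.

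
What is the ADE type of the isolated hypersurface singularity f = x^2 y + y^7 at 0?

D_{8}

The Hessian of f at 0 has rank 0. Corank 2; j^3 = x^2*y has shape L^2 M (L != M), so D-series; mu = 8 gives D_8.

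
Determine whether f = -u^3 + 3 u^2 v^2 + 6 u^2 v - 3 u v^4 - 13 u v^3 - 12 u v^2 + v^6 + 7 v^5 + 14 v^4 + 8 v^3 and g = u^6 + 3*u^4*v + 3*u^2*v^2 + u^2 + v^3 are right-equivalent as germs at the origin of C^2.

The Hessian of f at 0 is [[0, 0], [0, 0]] with rank 0, so corank 2. A Groebner basis of the Jacobian ideal J(f) in C{u,v} is {-u^2 + 4*u*v + v^4 - v^3/3 - 4*v^2, u^3 - 10*u^2 + 40*u*v - 34*v^3/3 - 40*v^2, u^2*v - 11*u^2/3 + 44*u*v/3 - 47*v^3/9 - 44*v^2/3, -u^2 + u*v^2 + 4*u*v - 7*v^3/3 - 4*v^2}; counting standard monomials gives mu = 7. Corank 2; j^3 = -(u - 2*v)^3 is a perfect cube, so E-series; the 4-jet and mu = 7 give E_7. The Hessian of g at 0 is [[2, 0], [0, 0]] with rank 1, so corank 1. A Groebner basis of the Jacobian ideal J(g) in C{u,v} is {v^2, u}; counting standard monomials gives mu = 2. Corank 1: A-series; mu = 2 gives A_2. f is E_7 but g is A_2, hence not right-equivalent.

No.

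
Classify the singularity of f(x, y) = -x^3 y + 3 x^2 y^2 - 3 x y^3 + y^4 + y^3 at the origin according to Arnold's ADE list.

The Hessian of f at 0 has rank 0. Corank 2; j^3 = y^3 is a perfect cube, so E-series; the 4-jet and mu = 7 give E_7.

E_{7}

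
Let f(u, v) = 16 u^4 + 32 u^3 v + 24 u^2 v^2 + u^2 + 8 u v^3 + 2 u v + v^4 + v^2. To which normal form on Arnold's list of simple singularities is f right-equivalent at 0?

A_{3}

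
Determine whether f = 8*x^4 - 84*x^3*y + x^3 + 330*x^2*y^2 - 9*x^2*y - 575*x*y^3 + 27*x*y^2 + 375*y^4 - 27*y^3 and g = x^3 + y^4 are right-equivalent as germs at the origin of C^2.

No.

The Hessian of f at 0 is [[0, 0], [0, 0]] with rank 0, so corank 2. A Groebner basis of the Jacobian ideal J(f) in C{x,y} is {3*x^2/4 - 9*x*y/2 + y^4 + y^3/4 + 27*y^2/4, x^3 + 99*x^2/4 - 297*x*y/2 - 75*y^3/4 + 891*y^2/4, x^2*y + 23*x^2/4 - 69*x*y/2 - 85*y^3/12 + 207*y^2/4, x^2 + x*y^2 - 6*x*y - 8*y^3/3 + 9*y^2}; counting standard monomials gives mu = 7. Corank 2; j^3 = (x - 3*y)^3 is a perfect cube, so E-series; the 4-jet and mu = 7 give E_7. The Hessian of g at 0 is [[0, 0], [0, 0]] with rank 0, so corank 2. A Groebner basis of the Jacobian ideal J(g) in C{x,y} is {y^3, x^2}; counting standard monomials gives mu = 6. Corank 2; j^3 = x^3 is a perfect cube, so E-series; the 4-jet and mu = 6 give E_6. f is E_7 but g is E_6, hence not right-equivalent.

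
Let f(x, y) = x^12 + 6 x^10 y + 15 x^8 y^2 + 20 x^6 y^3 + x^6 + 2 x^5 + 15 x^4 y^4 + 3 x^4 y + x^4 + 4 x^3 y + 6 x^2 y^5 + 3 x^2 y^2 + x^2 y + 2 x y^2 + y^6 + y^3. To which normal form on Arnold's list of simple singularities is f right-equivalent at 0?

D_{7}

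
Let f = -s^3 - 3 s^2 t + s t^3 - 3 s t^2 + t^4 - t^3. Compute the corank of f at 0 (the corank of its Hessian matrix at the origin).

2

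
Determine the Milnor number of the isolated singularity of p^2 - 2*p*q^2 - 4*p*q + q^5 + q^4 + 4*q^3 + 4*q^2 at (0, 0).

4

The Hessian of f at 0 has rank 1. Corank 1: A-series; mu = 4 gives A_4.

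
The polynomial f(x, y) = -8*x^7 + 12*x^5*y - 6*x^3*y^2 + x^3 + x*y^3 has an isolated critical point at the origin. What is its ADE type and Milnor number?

Type E_{7}, Milnor number mu = 7.

The Hessian of f at 0 is [[0, 0], [0, 0]] with rank 0, so corank 2. A Groebner basis of the Jacobian ideal J(f) in C{x,y} is {x^3, x*y^2, 3*x^2 + y^3}; counting standard monomials gives mu = 7. Corank 2; j^3 = x^3 is a perfect cube, so E-series; the 4-jet and mu = 7 give E_7.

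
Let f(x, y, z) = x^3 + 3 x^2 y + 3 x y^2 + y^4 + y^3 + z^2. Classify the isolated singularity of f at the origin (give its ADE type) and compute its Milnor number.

Type E6, Milnor number mu = 6.

The Hessian of f at 0 is [[0, 0, 0], [0, 0, 0], [0, 0, 2]] with rank 1, so corank 2. A Groebner basis of the Jacobian ideal J(f) in C{x,y,z} is {y^3, x^2 + 2*x*y + y^2, z}; counting standard monomials gives mu = 6. Corank 2; j^3 = (x + y)^3 is a perfect cube, so E-series; the 4-jet and mu = 6 give E_6.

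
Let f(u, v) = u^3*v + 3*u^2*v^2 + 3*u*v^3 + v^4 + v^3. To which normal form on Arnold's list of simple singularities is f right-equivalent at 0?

E_7

The Hessian of f at 0 is [[0, 0], [0, 0]] with rank 0, so corank 2. A Groebner basis of the Jacobian ideal J(f) in C{u,v} is {u^3 - 3*u*v^2 + 3*v^2, u^2*v + 2*u*v^2, v^3}; counting standard monomials gives mu = 7. Corank 2; j^3 = v^3 is a perfect cube, so E-series; the 4-jet and mu = 7 give E_7.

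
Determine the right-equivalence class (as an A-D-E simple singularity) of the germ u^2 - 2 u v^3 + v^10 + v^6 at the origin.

A_{9}

The Hessian of f at 0 is [[2, 0], [0, 0]] with rank 1, so corank 1. A Groebner basis of the Jacobian ideal J(f) in C{u,v} is {u^3, -u + v^3}; counting standard monomials gives mu = 9. Corank 1: A-series; mu = 9 gives A_9.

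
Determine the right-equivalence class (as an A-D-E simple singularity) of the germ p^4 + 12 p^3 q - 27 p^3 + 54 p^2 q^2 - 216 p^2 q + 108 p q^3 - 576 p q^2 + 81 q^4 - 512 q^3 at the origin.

The Hessian of f at 0 has rank 0. Corank 2; j^3 = -(3*p + 8*q)^3 is a perfect cube, so E-series; the 4-jet and mu = 6 give E_6.

E_6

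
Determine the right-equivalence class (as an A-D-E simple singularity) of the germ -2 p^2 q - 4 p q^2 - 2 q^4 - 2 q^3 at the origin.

The Hessian of f at 0 has rank 0. Corank 2; j^3 = -2*q*(p + q)^2 has shape L^2 M (L != M), so D-series; mu = 5 gives D_5.

D_5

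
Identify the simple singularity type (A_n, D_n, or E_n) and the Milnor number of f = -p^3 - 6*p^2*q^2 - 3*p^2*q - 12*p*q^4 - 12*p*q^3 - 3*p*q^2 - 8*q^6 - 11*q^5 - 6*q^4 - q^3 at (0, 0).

The Hessian of f at 0 has rank 0. Corank 2; j^3 = -(p + q)^3 is a perfect cube, so E-series; the 5-jet and mu = 8 give E_8.

Type E_8, Milnor number mu = 8.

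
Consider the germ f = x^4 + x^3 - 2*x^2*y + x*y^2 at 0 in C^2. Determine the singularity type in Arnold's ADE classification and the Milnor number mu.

The Hessian of f at 0 has rank 0. Corank 2; j^3 = x*(x - y)^2 has shape L^2 M (L != M), so D-series; mu = 5 gives D_5.

Type D_{5}, Milnor number mu = 5.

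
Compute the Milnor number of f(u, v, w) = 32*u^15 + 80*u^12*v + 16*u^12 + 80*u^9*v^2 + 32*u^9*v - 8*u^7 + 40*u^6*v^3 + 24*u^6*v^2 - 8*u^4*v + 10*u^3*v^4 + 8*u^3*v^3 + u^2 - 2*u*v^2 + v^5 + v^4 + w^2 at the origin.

4

The Hessian of f at 0 has rank 2. Corank 1: A-series; mu = 4 gives A_4.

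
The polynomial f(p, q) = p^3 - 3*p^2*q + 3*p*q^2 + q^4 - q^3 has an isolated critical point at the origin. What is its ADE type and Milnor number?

Type E_6, Milnor number mu = 6.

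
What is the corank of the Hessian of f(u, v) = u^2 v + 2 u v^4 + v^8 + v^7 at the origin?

2

Hessian at 0 has rank 0.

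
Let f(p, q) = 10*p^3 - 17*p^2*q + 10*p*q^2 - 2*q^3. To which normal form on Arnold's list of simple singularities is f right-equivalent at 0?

D_4

The Hessian of f at 0 is [[0, 0], [0, 0]] with rank 0, so corank 2. A Groebner basis of the Jacobian ideal J(f) in C{p,q} is {q^3, p^2 - 2*q^2/11, p*q - 5*q^2/11}; counting standard monomials gives mu = 4. Corank 2; j^3 = (2*p - q)*(5*p^2 - 6*p*q + 2*q^2) splits into three distinct lines over C (the quadratic factor has nonzero discriminant), so D_4.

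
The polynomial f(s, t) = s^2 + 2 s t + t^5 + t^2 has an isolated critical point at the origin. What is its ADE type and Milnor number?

The Hessian of f at 0 has rank 1. Corank 1: A-series; mu = 4 gives A_4.

Type A_{4}, Milnor number mu = 4.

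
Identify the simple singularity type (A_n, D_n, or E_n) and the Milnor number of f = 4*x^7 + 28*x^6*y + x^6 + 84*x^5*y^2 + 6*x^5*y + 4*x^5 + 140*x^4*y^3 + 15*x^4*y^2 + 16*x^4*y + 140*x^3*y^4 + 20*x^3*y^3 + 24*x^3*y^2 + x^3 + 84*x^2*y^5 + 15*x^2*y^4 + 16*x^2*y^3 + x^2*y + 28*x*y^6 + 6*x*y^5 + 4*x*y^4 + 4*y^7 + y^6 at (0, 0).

The Hessian of f at 0 has rank 0. Corank 2; j^3 = x^2*(x + y) has shape L^2 M (L != M), so D-series; mu = 7 gives D_7.

Type D_7, Milnor number mu = 7.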